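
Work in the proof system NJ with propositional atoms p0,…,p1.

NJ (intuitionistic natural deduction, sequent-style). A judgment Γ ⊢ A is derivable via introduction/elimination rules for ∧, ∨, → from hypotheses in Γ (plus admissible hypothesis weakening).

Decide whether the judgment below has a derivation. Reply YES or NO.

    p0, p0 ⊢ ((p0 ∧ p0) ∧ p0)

Derivation (root first):
[Wk] p0, p0 ⊢ ((p0 ∧ p0) ∧ p0)
  [∧I] p0 ⊢ ((p0 ∧ p0) ∧ p0)
    [∧I] p0 ⊢ (p0 ∧ p0)
      [Wk] p0, p0 ⊢ p0
        [Ax] p0 ⊢ p0
      [Wk] p0, p0 ⊢ p0
        [Ax] p0 ⊢ p0
    [Ax] p0 ⊢ p0

Result: YES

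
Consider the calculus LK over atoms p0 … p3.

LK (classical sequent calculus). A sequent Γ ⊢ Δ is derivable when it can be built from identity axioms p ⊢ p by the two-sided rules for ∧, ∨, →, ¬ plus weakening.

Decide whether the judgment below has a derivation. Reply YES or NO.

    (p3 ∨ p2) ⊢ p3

Truth-table refutation:
  v=0000: Γ:[(p3 ∨ p2)=F] Δ:[p3=F] refutes=False
  v=0001: Γ:[(p3 ∨ p2)=T] Δ:[p3=T] refutes=False
  v=0010: Γ:[(p3 ∨ p2)=T] Δ:[p3=F] refutes=True  ← countermodel

Result: NO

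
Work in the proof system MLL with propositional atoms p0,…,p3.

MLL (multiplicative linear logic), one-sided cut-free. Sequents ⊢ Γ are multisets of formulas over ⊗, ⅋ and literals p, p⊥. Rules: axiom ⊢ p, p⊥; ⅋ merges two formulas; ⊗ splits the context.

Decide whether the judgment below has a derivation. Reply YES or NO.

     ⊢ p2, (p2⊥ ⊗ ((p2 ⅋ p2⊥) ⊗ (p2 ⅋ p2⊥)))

Derivation trace:
[⊗]  ⊢ p2, (p2⊥ ⊗ ((p2 ⅋ p2⊥) ⊗ (p2 ⅋ p2⊥)))
  [Ax]  ⊢ p2, p2⊥
  [⊗]  ⊢ ((p2 ⅋ p2⊥) ⊗ (p2 ⅋ p2⊥))
    [⅋]  ⊢ (p2 ⅋ p2⊥)
      [Ax]  ⊢ p2, p2⊥
    [⅋]  ⊢ (p2 ⅋ p2⊥)
      [Ax]  ⊢ p2, p2⊥

Result: YES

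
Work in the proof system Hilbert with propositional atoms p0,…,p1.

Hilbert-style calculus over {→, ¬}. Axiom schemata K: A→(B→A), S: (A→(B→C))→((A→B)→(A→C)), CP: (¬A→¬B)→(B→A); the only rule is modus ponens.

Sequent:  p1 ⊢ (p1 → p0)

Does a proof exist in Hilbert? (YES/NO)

Truth-table refutation:
  v=00: Γ:[p1=F] Δ:[(p1 → p0)=T] refutes=False
  v=01: Γ:[p1=T] Δ:[(p1 → p0)=F] refutes=True  ← countermodel

Result: NO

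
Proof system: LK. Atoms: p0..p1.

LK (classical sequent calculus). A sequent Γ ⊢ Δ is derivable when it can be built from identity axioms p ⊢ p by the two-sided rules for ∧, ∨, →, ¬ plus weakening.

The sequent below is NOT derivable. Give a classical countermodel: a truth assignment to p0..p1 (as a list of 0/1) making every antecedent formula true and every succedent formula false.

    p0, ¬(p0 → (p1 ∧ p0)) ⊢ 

Enumerate valuations to refute Γ ⊢ Δ:
  v=00: Γ:[p0=F, ¬(p0 → (p1 ∧ p0))=F] Δ:[] refutes=False
  v=01: Γ:[p0=F, ¬(p0 → (p1 ∧ p0))=F] Δ:[] refutes=False
  v=10: Γ:[p0=T, ¬(p0 → (p1 ∧ p0))=T] Δ:[] refutes=True  ← countermodel

Result: [1, 0]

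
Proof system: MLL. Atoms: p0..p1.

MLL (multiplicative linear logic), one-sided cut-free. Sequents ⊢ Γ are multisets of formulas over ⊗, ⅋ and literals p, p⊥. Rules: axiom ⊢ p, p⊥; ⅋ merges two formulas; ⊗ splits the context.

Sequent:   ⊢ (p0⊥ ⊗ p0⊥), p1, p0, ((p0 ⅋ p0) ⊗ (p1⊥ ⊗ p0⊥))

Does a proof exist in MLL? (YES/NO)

Derivation trace:
[⊗]  ⊢ (p0⊥ ⊗ p0⊥), p1, p0, ((p0 ⅋ p0) ⊗ (p1⊥ ⊗ p0⊥))
  [⅋]  ⊢ (p0⊥ ⊗ p0⊥), (p0 ⅋ p0)
    [⊗]  ⊢ p0, p0, (p0⊥ ⊗ p0⊥)
      [Ax]  ⊢ p0, p0⊥
      [Ax]  ⊢ p0, p0⊥
  [⊗]  ⊢ p1, p0, (p1⊥ ⊗ p0⊥)
    [Ax]  ⊢ p1, p1⊥
    [Ax]  ⊢ p0, p0⊥

Result: YES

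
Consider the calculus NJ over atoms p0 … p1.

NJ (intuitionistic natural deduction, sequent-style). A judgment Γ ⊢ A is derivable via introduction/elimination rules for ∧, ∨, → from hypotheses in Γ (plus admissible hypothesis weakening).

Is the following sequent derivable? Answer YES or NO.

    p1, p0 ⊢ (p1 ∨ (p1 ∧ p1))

Proof tree:
[∨I₂] p1, p0 ⊢ (p1 ∨ (p1 ∧ p1))
  [∧I] p1, p0 ⊢ (p1 ∧ p1)
    [Wk] p1, p0 ⊢ p1
      [Ax] p1 ⊢ p1
    [Ax] p1 ⊢ p1

Result: YES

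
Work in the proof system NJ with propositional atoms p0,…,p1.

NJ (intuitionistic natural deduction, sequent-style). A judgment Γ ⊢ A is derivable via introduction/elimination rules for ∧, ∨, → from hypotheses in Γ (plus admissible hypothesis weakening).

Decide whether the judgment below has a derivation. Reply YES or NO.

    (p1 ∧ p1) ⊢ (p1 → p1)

Derivation (root first):
[→I] (p1 ∧ p1) ⊢ (p1 → p1)
  [Wk] p1, (p1 ∧ p1) ⊢ p1
    [Ax] p1 ⊢ p1

Result: YES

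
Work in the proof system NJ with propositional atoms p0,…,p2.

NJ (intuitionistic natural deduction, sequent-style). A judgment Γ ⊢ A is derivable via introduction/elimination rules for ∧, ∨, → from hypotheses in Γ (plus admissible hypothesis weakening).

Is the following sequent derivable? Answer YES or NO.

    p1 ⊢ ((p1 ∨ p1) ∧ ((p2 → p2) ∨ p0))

Derivation (root first):
[∧I] p1 ⊢ ((p1 ∨ p1) ∧ ((p2 → p2) ∨ p0))
  [∨I₁] p1 ⊢ (p1 ∨ p1)
    [Ax] p1 ⊢ p1
  [∨I₁]  ⊢ ((p2 → p2) ∨ p0)
    [→I]  ⊢ (p2 → p2)
      [Ax] p2 ⊢ p2

Result: YES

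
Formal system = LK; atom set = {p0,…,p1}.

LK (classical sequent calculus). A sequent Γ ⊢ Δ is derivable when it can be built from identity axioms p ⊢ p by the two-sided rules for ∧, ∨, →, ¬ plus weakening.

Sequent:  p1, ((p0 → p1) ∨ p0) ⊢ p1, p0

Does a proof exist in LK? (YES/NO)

Derivation (root first):
[∨L] p1, ((p0 → p1) ∨ p0) ⊢ p1, p0
  [→L] p1, (p0 → p1) ⊢ p1, p0
    [WR] p1 ⊢ p1, p0
      [Ax] p1 ⊢ p1
    [WR] p1 ⊢ p1, p0
      [Ax] p1 ⊢ p1
  [Ax] p0 ⊢ p0

Result: YES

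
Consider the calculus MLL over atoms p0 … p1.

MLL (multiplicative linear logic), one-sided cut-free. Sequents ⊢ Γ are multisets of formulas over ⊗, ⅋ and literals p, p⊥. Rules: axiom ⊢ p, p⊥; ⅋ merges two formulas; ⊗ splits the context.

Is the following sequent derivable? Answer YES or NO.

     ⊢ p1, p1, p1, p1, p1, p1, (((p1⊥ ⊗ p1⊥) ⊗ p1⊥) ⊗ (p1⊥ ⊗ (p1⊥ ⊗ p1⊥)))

Derivation (root first):
[⊗]  ⊢ p1, p1, p1, p1, p1, p1, (((p1⊥ ⊗ p1⊥) ⊗ p1⊥) ⊗ (p1⊥ ⊗ (p1⊥ ⊗ p1⊥)))
  [⊗]  ⊢ p1, p1, p1, ((p1⊥ ⊗ p1⊥) ⊗ p1⊥)
    [⊗]  ⊢ p1, p1, (p1⊥ ⊗ p1⊥)
      [Ax]  ⊢ p1, p1⊥
      [Ax]  ⊢ p1, p1⊥
    [Ax]  ⊢ p1, p1⊥
  [⊗]  ⊢ p1, p1, p1, (p1⊥ ⊗ (p1⊥ ⊗ p1⊥))
    [Ax]  ⊢ p1, p1⊥
    [⊗]  ⊢ p1, p1, (p1⊥ ⊗ p1⊥)
      [Ax]  ⊢ p1, p1⊥
      [Ax]  ⊢ p1, p1⊥

Result: YES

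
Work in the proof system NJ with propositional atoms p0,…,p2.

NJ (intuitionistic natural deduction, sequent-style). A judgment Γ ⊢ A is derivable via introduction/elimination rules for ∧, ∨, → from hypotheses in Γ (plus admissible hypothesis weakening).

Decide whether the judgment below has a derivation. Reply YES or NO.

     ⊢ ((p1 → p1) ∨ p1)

Derivation trace:
[∨I₁]  ⊢ ((p1 → p1) ∨ p1)
  [→I]  ⊢ (p1 → p1)
    [Ax] p1 ⊢ p1

Result: YES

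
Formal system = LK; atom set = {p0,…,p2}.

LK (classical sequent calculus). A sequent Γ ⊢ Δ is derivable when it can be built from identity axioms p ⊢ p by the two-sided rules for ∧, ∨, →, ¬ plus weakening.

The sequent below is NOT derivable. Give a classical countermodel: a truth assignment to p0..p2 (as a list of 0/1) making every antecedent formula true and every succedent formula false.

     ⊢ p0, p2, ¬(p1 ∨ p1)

Search for a countermodel by truth-table:
  v=000: Γ:[] Δ:[p0=F, p2=F, ¬(p1 ∨ p1)=T] refutes=False
  v=001: Γ:[] Δ:[p0=F, p2=T, ¬(p1 ∨ p1)=T] refutes=False
  v=010: Γ:[] Δ:[p0=F, p2=F, ¬(p1 ∨ p1)=F] refutes=True  ← countermodel

Result: [0, 1, 0]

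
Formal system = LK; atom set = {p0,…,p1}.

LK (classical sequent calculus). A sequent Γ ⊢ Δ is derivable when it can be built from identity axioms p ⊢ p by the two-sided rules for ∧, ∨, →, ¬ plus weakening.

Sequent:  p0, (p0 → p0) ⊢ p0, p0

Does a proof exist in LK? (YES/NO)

Proof tree:
[WR] p0, (p0 → p0) ⊢ p0, p0
  [→L] p0, (p0 → p0) ⊢ p0
    [WR] p0 ⊢ p0, p0
      [Ax] p0 ⊢ p0
    [WR] p0 ⊢ p0, p0
      [Ax] p0 ⊢ p0

Result: YES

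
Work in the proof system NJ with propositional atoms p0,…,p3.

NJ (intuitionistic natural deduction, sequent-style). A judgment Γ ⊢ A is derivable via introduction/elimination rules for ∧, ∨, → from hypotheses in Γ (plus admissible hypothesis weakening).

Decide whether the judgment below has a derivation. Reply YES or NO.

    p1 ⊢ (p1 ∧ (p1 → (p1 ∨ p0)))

Derivation (root first):
[∧I] p1 ⊢ (p1 ∧ (p1 → (p1 ∨ p0)))
  [Ax] p1 ⊢ p1
  [→I]  ⊢ (p1 → (p1 ∨ p0))
    [∨I₁] p1 ⊢ (p1 ∨ p0)
      [Ax] p1 ⊢ p1

Result: YES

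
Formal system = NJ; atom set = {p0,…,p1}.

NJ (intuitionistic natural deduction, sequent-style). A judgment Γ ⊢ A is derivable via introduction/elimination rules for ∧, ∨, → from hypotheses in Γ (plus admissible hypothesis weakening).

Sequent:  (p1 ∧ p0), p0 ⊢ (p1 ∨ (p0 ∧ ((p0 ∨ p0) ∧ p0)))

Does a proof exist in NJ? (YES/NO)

Derivation (root first):
[∨I₂] (p1 ∧ p0), p0 ⊢ (p1 ∨ (p0 ∧ ((p0 ∨ p0) ∧ p0)))
  [∧I] (p1 ∧ p0), p0 ⊢ (p0 ∧ ((p0 ∨ p0) ∧ p0))
    [Ax] p0 ⊢ p0
    [∧I] (p1 ∧ p0), p0 ⊢ ((p0 ∨ p0) ∧ p0)
      [∨I₁] p0 ⊢ (p0 ∨ p0)
        [Ax] p0 ⊢ p0
      [Wk] p0, (p1 ∧ p0) ⊢ p0
        [Ax] p0 ⊢ p0

Result: YES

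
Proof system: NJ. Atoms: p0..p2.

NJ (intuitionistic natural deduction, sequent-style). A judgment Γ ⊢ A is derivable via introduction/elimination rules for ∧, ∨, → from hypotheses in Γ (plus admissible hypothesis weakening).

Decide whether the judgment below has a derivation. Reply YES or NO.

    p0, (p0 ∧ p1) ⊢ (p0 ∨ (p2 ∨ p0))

Proof tree:
[∨I₂] p0, (p0 ∧ p1) ⊢ (p0 ∨ (p2 ∨ p0))
  [∨I₂] p0, (p0 ∧ p1) ⊢ (p2 ∨ p0)
    [Wk] p0, (p0 ∧ p1) ⊢ p0
      [Ax] p0 ⊢ p0

Result: YES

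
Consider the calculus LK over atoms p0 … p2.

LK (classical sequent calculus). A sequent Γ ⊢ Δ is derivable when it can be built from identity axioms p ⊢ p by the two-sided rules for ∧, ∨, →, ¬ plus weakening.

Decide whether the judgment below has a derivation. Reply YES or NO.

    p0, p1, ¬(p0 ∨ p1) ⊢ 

Derivation (root first):
[¬L] p0, p1, ¬(p0 ∨ p1) ⊢ 
  [∨R] p0, p1 ⊢ (p0 ∨ p1)
    [WR] p0, p1 ⊢ p0, p1
      [WL] p0, p1 ⊢ p0
        [Ax] p0 ⊢ p0

Result: YES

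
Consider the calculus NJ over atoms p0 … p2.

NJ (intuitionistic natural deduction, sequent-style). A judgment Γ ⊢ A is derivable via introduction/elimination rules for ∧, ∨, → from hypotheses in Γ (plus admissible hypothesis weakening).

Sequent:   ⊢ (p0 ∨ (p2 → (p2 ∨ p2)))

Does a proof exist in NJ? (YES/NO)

Proof tree:
[∨I₂]  ⊢ (p0 ∨ (p2 → (p2 ∨ p2)))
  [→I]  ⊢ (p2 → (p2 ∨ p2))
    [∨I₁] p2 ⊢ (p2 ∨ p2)
      [Ax] p2 ⊢ p2

Result: YES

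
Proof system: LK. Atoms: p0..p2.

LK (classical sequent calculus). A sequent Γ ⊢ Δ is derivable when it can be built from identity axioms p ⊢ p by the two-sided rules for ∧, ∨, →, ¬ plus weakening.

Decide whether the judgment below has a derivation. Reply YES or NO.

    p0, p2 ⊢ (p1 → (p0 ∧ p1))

Derivation trace:
[WL] p0, p2 ⊢ (p1 → (p0 ∧ p1))
  [→R] p0 ⊢ (p1 → (p0 ∧ p1))
    [∧R] p1, p0 ⊢ (p0 ∧ p1)
      [Ax] p0 ⊢ p0
      [Ax] p1 ⊢ p1

Result: YES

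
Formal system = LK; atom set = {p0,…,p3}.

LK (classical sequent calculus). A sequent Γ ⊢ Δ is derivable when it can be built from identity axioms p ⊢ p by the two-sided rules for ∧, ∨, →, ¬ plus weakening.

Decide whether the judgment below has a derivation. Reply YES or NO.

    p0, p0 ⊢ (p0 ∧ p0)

Derivation trace:
[WL] p0, p0 ⊢ (p0 ∧ p0)
  [∧R] p0 ⊢ (p0 ∧ p0)
    [Ax] p0 ⊢ p0
    [Ax] p0 ⊢ p0

Result: YES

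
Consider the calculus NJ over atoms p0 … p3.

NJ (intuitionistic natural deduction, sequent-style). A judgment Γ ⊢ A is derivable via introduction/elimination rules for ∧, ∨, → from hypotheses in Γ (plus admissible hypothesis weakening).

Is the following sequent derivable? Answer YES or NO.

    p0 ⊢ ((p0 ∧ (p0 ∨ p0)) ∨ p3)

Derivation trace:
[∨I₁] p0 ⊢ ((p0 ∧ (p0 ∨ p0)) ∨ p3)
  [∧I] p0 ⊢ (p0 ∧ (p0 ∨ p0))
    [Ax] p0 ⊢ p0
    [∨I₁] p0 ⊢ (p0 ∨ p0)
      [Ax] p0 ⊢ p0

Result: YES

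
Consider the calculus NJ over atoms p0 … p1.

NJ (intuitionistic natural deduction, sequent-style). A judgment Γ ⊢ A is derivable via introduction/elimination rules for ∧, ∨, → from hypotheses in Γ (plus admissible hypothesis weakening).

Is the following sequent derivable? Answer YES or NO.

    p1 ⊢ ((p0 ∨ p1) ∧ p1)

Derivation (root first):
[∧I] p1 ⊢ ((p0 ∨ p1) ∧ p1)
  [∨I₂] p1 ⊢ (p0 ∨ p1)
    [Ax] p1 ⊢ p1
  [Ax] p1 ⊢ p1

Result: YES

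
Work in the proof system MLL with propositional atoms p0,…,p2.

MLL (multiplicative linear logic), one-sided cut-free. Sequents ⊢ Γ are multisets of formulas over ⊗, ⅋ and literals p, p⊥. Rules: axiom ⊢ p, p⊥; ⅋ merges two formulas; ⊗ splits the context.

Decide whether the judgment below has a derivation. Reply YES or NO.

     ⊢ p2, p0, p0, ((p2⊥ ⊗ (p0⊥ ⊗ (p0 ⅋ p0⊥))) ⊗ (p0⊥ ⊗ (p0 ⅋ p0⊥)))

Derivation trace:
[⊗]  ⊢ p2, p0, p0, ((p2⊥ ⊗ (p0⊥ ⊗ (p0 ⅋ p0⊥))) ⊗ (p0⊥ ⊗ (p0 ⅋ p0⊥)))
  [⊗]  ⊢ p2, p0, (p2⊥ ⊗ (p0⊥ ⊗ (p0 ⅋ p0⊥)))
    [Ax]  ⊢ p2, p2⊥
    [⊗]  ⊢ p0, (p0⊥ ⊗ (p0 ⅋ p0⊥))
      [Ax]  ⊢ p0, p0⊥
      [⅋]  ⊢ (p0 ⅋ p0⊥)
        [Ax]  ⊢ p0, p0⊥
  [⊗]  ⊢ p0, (p0⊥ ⊗ (p0 ⅋ p0⊥))
    [Ax]  ⊢ p0, p0⊥
    [⅋]  ⊢ (p0 ⅋ p0⊥)
      [Ax]  ⊢ p0, p0⊥

Result: YES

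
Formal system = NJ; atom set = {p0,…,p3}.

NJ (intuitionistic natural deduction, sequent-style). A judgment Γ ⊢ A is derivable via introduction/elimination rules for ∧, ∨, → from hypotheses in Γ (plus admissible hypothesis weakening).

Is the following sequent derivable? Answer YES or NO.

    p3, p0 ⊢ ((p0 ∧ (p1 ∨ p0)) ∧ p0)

Derivation (root first):
[∧I] p3, p0 ⊢ ((p0 ∧ (p1 ∨ p0)) ∧ p0)
  [∧I] p3, p0 ⊢ (p0 ∧ (p1 ∨ p0))
    [Wk] p0, p3 ⊢ p0
      [Ax] p0 ⊢ p0
    [∨I₂] p0 ⊢ (p1 ∨ p0)
      [Ax] p0 ⊢ p0
  [Wk] p0, p3 ⊢ p0
    [Ax] p0 ⊢ p0

Result: YES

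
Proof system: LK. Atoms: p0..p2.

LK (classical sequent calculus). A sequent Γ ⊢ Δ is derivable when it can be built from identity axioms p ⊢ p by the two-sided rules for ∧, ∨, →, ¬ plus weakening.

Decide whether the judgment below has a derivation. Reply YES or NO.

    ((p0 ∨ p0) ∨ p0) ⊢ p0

Derivation (root first):
[∨L] ((p0 ∨ p0) ∨ p0) ⊢ p0
  [∨L] (p0 ∨ p0) ⊢ p0
    [Ax] p0 ⊢ p0
    [Ax] p0 ⊢ p0
  [Ax] p0 ⊢ p0

Result: YES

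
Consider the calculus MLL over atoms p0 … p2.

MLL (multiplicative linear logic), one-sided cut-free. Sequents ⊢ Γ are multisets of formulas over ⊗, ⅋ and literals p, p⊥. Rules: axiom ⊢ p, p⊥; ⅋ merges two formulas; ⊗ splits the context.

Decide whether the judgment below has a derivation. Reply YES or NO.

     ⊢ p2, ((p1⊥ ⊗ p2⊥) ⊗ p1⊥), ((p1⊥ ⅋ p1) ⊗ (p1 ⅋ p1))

Derivation trace:
[⊗]  ⊢ p2, ((p1⊥ ⊗ p2⊥) ⊗ p1⊥), ((p1⊥ ⅋ p1) ⊗ (p1 ⅋ p1))
  [⅋]  ⊢ (p1⊥ ⅋ p1)
    [Ax]  ⊢ p1, p1⊥
  [⅋]  ⊢ p2, ((p1⊥ ⊗ p2⊥) ⊗ p1⊥), (p1 ⅋ p1)
    [⊗]  ⊢ p1, p2, p1, ((p1⊥ ⊗ p2⊥) ⊗ p1⊥)
      [⊗]  ⊢ p1, p2, (p1⊥ ⊗ p2⊥)
        [Ax]  ⊢ p1, p1⊥
        [Ax]  ⊢ p2, p2⊥
      [Ax]  ⊢ p1, p1⊥

Result: YES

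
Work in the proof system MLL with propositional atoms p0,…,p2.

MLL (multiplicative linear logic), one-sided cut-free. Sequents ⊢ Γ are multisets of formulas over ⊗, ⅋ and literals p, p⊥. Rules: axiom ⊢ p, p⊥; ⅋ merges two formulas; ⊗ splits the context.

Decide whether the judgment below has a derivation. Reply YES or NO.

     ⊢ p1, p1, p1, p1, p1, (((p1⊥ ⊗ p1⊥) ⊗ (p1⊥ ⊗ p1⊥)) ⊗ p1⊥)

Derivation trace:
[⊗]  ⊢ p1, p1, p1, p1, p1, (((p1⊥ ⊗ p1⊥) ⊗ (p1⊥ ⊗ p1⊥)) ⊗ p1⊥)
  [⊗]  ⊢ p1, p1, p1, p1, ((p1⊥ ⊗ p1⊥) ⊗ (p1⊥ ⊗ p1⊥))
    [⊗]  ⊢ p1, p1, (p1⊥ ⊗ p1⊥)
      [Ax]  ⊢ p1, p1⊥
      [Ax]  ⊢ p1, p1⊥
    [⊗]  ⊢ p1, p1, (p1⊥ ⊗ p1⊥)
      [Ax]  ⊢ p1, p1⊥
      [Ax]  ⊢ p1, p1⊥
  [Ax]  ⊢ p1, p1⊥

Result: YES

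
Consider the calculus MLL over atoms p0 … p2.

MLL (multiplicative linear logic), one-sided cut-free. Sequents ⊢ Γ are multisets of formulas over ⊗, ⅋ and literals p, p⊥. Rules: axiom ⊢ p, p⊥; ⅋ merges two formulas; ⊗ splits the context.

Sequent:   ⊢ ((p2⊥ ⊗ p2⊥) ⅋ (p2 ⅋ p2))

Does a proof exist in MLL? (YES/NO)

Derivation (root first):
[⅋]  ⊢ ((p2⊥ ⊗ p2⊥) ⅋ (p2 ⅋ p2))
  [⅋]  ⊢ (p2⊥ ⊗ p2⊥), (p2 ⅋ p2)
    [⊗]  ⊢ p2, p2, (p2⊥ ⊗ p2⊥)
      [Ax]  ⊢ p2, p2⊥
      [Ax]  ⊢ p2, p2⊥

Result: YES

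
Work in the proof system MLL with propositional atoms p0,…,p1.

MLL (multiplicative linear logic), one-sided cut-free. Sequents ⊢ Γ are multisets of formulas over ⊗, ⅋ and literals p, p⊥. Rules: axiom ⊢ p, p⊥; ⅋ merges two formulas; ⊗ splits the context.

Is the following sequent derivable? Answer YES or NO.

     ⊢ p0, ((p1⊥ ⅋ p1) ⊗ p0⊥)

Derivation trace:
[⊗]  ⊢ p0, ((p1⊥ ⅋ p1) ⊗ p0⊥)
  [⅋]  ⊢ (p1⊥ ⅋ p1)
    [Ax]  ⊢ p1, p1⊥
  [Ax]  ⊢ p0, p0⊥

Result: YES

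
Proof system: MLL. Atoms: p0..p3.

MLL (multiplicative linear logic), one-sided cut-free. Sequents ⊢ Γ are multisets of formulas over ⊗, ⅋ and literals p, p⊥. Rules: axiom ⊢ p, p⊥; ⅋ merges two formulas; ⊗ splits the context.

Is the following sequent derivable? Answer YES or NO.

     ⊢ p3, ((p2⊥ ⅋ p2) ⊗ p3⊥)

Derivation (root first):
[⊗]  ⊢ p3, ((p2⊥ ⅋ p2) ⊗ p3⊥)
  [⅋]  ⊢ (p2⊥ ⅋ p2)
    [Ax]  ⊢ p2, p2⊥
  [Ax]  ⊢ p3, p3⊥

Result: YES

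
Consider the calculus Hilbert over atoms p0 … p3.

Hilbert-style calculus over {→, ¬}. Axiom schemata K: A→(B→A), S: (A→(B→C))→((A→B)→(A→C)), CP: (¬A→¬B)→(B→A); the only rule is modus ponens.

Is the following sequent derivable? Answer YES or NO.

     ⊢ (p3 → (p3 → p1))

Truth-table refutation:
  v=0000: Γ:[] Δ:[(p3 → (p3 → p1))=T] refutes=False
  v=0001: Γ:[] Δ:[(p3 → (p3 → p1))=F] refutes=True  ← countermodel

Result: NO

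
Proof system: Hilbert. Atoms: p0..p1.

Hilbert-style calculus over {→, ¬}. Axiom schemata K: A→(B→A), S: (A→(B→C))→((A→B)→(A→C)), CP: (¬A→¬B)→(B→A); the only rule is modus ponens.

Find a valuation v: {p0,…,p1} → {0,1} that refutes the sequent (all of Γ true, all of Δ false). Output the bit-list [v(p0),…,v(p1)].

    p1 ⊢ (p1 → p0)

Truth-table refutation:
  v=00: Γ:[p1=F] Δ:[(p1 → p0)=T] refutes=False
  v=01: Γ:[p1=T] Δ:[(p1 → p0)=F] refutes=True  ← countermodel

Result: [0, 1]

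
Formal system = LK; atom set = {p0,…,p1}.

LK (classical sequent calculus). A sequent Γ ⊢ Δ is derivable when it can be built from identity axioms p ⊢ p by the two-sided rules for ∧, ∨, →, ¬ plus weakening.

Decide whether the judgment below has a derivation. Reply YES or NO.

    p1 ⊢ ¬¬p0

Truth-table refutation:
  v=00: Γ:[p1=F] Δ:[¬¬p0=F] refutes=False
  v=01: Γ:[p1=T] Δ:[¬¬p0=F] refutes=True  ← countermodel

Result: NO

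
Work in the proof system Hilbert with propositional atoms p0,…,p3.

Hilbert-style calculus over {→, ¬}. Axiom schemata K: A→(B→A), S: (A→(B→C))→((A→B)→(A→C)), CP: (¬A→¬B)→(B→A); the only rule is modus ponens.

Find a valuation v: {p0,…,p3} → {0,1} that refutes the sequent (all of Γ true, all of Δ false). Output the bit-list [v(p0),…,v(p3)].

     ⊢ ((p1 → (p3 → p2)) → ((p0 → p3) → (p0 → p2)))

Search for a countermodel by truth-table:
  v=0000: Γ:[] Δ:[((p1 → (p3 → p2)) → ((p0 → p3) → (p0 → p2)))=T] refutes=False
  v=0001: Γ:[] Δ:[((p1 → (p3 → p2)) → ((p0 → p3) → (p0 → p2)))=T] refutes=False
  v=0010: Γ:[] Δ:[((p1 → (p3 → p2)) → ((p0 → p3) → (p0 → p2)))=T] refutes=False
  v=0011: Γ:[] Δ:[((p1 → (p3 → p2)) → ((p0 → p3) → (p0 → p2)))=T] refutes=False
  v=0100: Γ:[] Δ:[((p1 → (p3 → p2)) → ((p0 → p3) → (p0 → p2)))=T] refutes=False
  v=0101: Γ:[] Δ:[((p1 → (p3 → p2)) → ((p0 → p3) → (p0 → p2)))=T] refutes=False
  v=0110: Γ:[] Δ:[((p1 → (p3 → p2)) → ((p0 → p3) → (p0 → p2)))=T] refutes=False
  v=0111: Γ:[] Δ:[((p1 → (p3 → p2)) → ((p0 → p3) → (p0 → p2)))=T] refutes=False
  v=1000: Γ:[] Δ:[((p1 → (p3 → p2)) → ((p0 → p3) → (p0 → p2)))=T] refutes=False
  v=1001: Γ:[] Δ:[((p1 → (p3 → p2)) → ((p0 → p3) → (p0 → p2)))=F] refutes=True  ← countermodel

Result: [1, 0, 0, 1]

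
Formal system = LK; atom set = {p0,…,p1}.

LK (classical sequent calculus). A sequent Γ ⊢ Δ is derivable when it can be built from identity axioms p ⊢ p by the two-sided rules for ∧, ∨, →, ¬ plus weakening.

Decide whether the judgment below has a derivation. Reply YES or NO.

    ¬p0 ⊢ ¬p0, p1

Derivation trace:
[¬L] ¬p0 ⊢ ¬p0, p1
  [WR]  ⊢ p0, ¬p0, p1
    [¬R]  ⊢ p0, ¬p0
      [Ax] p0 ⊢ p0

Result: YES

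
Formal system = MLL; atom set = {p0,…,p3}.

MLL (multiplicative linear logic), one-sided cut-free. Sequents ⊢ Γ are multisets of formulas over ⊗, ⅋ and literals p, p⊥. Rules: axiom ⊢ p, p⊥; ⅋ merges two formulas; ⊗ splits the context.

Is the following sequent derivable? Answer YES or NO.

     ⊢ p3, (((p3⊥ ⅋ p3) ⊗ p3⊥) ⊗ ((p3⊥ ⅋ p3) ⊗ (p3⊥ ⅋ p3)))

Derivation trace:
[⊗]  ⊢ p3, (((p3⊥ ⅋ p3) ⊗ p3⊥) ⊗ ((p3⊥ ⅋ p3) ⊗ (p3⊥ ⅋ p3)))
  [⊗]  ⊢ p3, ((p3⊥ ⅋ p3) ⊗ p3⊥)
    [⅋]  ⊢ (p3⊥ ⅋ p3)
      [Ax]  ⊢ p3, p3⊥
    [Ax]  ⊢ p3, p3⊥
  [⊗]  ⊢ ((p3⊥ ⅋ p3) ⊗ (p3⊥ ⅋ p3))
    [⅋]  ⊢ (p3⊥ ⅋ p3)
      [Ax]  ⊢ p3, p3⊥
    [⅋]  ⊢ (p3⊥ ⅋ p3)
      [Ax]  ⊢ p3, p3⊥

Result: YES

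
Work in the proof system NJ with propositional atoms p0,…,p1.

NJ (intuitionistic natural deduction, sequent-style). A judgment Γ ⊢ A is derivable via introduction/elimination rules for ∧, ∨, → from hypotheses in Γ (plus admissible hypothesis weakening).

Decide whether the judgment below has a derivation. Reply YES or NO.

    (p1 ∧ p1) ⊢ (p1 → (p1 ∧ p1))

Proof tree:
[Wk] (p1 ∧ p1) ⊢ (p1 → (p1 ∧ p1))
  [→I]  ⊢ (p1 → (p1 ∧ p1))
    [∧I] p1 ⊢ (p1 ∧ p1)
      [Wk] p1, p1 ⊢ p1
        [Ax] p1 ⊢ p1
      [Ax] p1 ⊢ p1

Result: YES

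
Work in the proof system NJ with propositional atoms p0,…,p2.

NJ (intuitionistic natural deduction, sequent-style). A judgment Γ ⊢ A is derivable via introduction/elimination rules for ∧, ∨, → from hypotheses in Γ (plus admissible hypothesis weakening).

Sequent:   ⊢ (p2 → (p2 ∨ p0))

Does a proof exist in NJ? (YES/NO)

Proof tree:
[→I]  ⊢ (p2 → (p2 ∨ p0))
  [∨I₁] p2 ⊢ (p2 ∨ p0)
    [Ax] p2 ⊢ p2

Result: YES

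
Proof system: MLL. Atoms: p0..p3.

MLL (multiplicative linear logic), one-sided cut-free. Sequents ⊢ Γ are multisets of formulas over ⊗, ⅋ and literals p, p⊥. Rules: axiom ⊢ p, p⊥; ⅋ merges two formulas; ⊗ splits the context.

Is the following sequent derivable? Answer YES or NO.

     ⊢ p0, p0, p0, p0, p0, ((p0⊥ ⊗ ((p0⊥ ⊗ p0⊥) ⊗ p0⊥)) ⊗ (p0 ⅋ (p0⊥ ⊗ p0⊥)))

Derivation trace:
[⊗]  ⊢ p0, p0, p0, p0, p0, ((p0⊥ ⊗ ((p0⊥ ⊗ p0⊥) ⊗ p0⊥)) ⊗ (p0 ⅋ (p0⊥ ⊗ p0⊥)))
  [⊗]  ⊢ p0, p0, p0, p0, (p0⊥ ⊗ ((p0⊥ ⊗ p0⊥) ⊗ p0⊥))
    [Ax]  ⊢ p0, p0⊥
    [⊗]  ⊢ p0, p0, p0, ((p0⊥ ⊗ p0⊥) ⊗ p0⊥)
      [⊗]  ⊢ p0, p0, (p0⊥ ⊗ p0⊥)
        [Ax]  ⊢ p0, p0⊥
        [Ax]  ⊢ p0, p0⊥
      [Ax]  ⊢ p0, p0⊥
  [⅋]  ⊢ p0, (p0 ⅋ (p0⊥ ⊗ p0⊥))
    [⊗]  ⊢ p0, p0, (p0⊥ ⊗ p0⊥)
      [Ax]  ⊢ p0, p0⊥
      [Ax]  ⊢ p0, p0⊥

Result: YES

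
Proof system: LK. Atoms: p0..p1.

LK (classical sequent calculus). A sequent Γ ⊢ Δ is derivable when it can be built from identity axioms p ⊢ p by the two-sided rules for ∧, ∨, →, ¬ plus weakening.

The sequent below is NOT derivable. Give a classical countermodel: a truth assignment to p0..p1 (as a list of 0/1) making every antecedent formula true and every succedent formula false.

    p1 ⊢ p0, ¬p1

Search for a countermodel by truth-table:
  v=00: Γ:[p1=F] Δ:[p0=F, ¬p1=T] refutes=False
  v=01: Γ:[p1=T] Δ:[p0=F, ¬p1=F] refutes=True  ← countermodel

Result: [0, 1]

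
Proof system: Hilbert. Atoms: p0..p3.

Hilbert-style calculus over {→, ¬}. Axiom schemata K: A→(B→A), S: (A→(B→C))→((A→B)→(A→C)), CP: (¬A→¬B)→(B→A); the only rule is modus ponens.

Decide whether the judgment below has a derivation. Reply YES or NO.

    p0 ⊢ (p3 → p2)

Truth-table refutation:
  v=0000: Γ:[p0=F] Δ:[(p3 → p2)=T] refutes=False
  v=0001: Γ:[p0=F] Δ:[(p3 → p2)=F] refutes=False
  v=0010: Γ:[p0=F] Δ:[(p3 → p2)=T] refutes=False
  v=0011: Γ:[p0=F] Δ:[(p3 → p2)=T] refutes=False
  v=0100: Γ:[p0=F] Δ:[(p3 → p2)=T] refutes=False
  v=0101: Γ:[p0=F] Δ:[(p3 → p2)=F] refutes=False
  v=0110: Γ:[p0=F] Δ:[(p3 → p2)=T] refutes=False
  v=0111: Γ:[p0=F] Δ:[(p3 → p2)=T] refutes=False
  v=1000: Γ:[p0=T] Δ:[(p3 → p2)=T] refutes=False
  v=1001: Γ:[p0=T] Δ:[(p3 → p2)=F] refutes=True  ← countermodel

Result: NO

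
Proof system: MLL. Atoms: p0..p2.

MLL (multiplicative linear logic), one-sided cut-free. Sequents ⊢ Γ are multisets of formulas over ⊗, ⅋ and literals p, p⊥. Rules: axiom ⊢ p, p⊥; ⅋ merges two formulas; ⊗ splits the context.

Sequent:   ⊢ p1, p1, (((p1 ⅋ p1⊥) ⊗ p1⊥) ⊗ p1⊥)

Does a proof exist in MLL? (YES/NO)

Derivation (root first):
[⊗]  ⊢ p1, p1, (((p1 ⅋ p1⊥) ⊗ p1⊥) ⊗ p1⊥)
  [⊗]  ⊢ p1, ((p1 ⅋ p1⊥) ⊗ p1⊥)
    [⅋]  ⊢ (p1 ⅋ p1⊥)
      [Ax]  ⊢ p1, p1⊥
    [Ax]  ⊢ p1, p1⊥
  [Ax]  ⊢ p1, p1⊥

Result: YES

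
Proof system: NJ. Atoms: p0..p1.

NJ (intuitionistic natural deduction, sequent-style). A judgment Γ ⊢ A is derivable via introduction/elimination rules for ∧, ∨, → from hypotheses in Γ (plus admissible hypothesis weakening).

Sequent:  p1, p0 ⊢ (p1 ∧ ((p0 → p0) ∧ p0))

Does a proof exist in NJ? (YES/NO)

Derivation (root first):
[∧I] p1, p0 ⊢ (p1 ∧ ((p0 → p0) ∧ p0))
  [Ax] p1 ⊢ p1
  [∧I] p0 ⊢ ((p0 → p0) ∧ p0)
    [→I]  ⊢ (p0 → p0)
      [Ax] p0 ⊢ p0
    [Ax] p0 ⊢ p0

Result: YES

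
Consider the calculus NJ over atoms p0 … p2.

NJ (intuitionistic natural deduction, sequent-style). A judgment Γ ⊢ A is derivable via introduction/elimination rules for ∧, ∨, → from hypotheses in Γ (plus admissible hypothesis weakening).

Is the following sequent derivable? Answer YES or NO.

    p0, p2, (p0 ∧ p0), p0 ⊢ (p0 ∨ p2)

Derivation (root first):
[Wk] p0, p2, (p0 ∧ p0), p0 ⊢ (p0 ∨ p2)
  [Wk] p0, p2, (p0 ∧ p0) ⊢ (p0 ∨ p2)
    [Wk] p0, p2 ⊢ (p0 ∨ p2)
      [∨I₁] p0 ⊢ (p0 ∨ p2)
        [Ax] p0 ⊢ p0

Result: YES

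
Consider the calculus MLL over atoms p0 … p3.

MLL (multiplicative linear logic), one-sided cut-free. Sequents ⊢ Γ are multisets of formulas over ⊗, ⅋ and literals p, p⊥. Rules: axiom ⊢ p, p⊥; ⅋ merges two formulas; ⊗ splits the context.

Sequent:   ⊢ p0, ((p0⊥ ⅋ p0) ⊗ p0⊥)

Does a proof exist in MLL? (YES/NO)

Derivation trace:
[⊗]  ⊢ p0, ((p0⊥ ⅋ p0) ⊗ p0⊥)
  [⅋]  ⊢ (p0⊥ ⅋ p0)
    [Ax]  ⊢ p0, p0⊥
  [Ax]  ⊢ p0, p0⊥

Result: YES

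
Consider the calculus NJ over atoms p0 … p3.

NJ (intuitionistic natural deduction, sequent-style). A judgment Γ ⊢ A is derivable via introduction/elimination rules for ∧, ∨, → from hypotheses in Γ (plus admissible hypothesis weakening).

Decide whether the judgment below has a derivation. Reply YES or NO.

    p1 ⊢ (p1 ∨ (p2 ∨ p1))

Proof tree:
[∨I₂] p1 ⊢ (p1 ∨ (p2 ∨ p1))
  [∨I₂] p1 ⊢ (p2 ∨ p1)
    [Ax] p1 ⊢ p1

Result: YES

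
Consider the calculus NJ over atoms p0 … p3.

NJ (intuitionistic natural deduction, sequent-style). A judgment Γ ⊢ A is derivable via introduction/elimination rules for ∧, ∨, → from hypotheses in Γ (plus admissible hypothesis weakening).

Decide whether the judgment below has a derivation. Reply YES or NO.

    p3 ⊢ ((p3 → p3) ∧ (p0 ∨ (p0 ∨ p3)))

Derivation (root first):
[∧I] p3 ⊢ ((p3 → p3) ∧ (p0 ∨ (p0 ∨ p3)))
  [→I]  ⊢ (p3 → p3)
    [Ax] p3 ⊢ p3
  [∨I₂] p3 ⊢ (p0 ∨ (p0 ∨ p3))
    [∨I₂] p3 ⊢ (p0 ∨ p3)
      [Ax] p3 ⊢ p3

Result: YES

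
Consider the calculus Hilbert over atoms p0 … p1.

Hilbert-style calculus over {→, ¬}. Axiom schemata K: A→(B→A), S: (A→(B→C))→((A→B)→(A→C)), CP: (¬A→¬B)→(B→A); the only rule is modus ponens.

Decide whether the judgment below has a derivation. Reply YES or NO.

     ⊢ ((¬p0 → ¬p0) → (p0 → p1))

Enumerate valuations to refute Γ ⊢ Δ:
  v=00: Γ:[] Δ:[((¬p0 → ¬p0) → (p0 → p1))=T] refutes=False
  v=01: Γ:[] Δ:[((¬p0 → ¬p0) → (p0 → p1))=T] refutes=False
  v=10: Γ:[] Δ:[((¬p0 → ¬p0) → (p0 → p1))=F] refutes=True  ← countermodel

Result: NO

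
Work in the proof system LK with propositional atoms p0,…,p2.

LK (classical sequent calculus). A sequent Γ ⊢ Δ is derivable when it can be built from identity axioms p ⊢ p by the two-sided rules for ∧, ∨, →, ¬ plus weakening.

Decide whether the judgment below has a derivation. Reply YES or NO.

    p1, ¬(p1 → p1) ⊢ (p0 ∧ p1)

Derivation trace:
[∧R] p1, ¬(p1 → p1) ⊢ (p0 ∧ p1)
  [¬L] ¬(p1 → p1) ⊢ p0
    [→R]  ⊢ p0, (p1 → p1)
      [WR] p1 ⊢ p1, p0
        [Ax] p1 ⊢ p1
  [Ax] p1 ⊢ p1

Result: YES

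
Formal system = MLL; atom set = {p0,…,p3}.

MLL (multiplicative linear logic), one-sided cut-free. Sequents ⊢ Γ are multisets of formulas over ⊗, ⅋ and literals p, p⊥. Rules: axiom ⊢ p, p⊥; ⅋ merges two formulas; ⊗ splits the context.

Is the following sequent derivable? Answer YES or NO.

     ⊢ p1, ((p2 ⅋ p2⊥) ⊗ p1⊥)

Derivation trace:
[⊗]  ⊢ p1, ((p2 ⅋ p2⊥) ⊗ p1⊥)
  [⅋]  ⊢ (p2 ⅋ p2⊥)
    [Ax]  ⊢ p2, p2⊥
  [Ax]  ⊢ p1, p1⊥

Result: YES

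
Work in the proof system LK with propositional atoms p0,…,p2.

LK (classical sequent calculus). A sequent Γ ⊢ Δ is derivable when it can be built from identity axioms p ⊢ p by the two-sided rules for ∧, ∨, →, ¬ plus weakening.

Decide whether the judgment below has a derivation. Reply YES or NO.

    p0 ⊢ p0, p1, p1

Proof tree:
[WR] p0 ⊢ p0, p1, p1
  [WR] p0 ⊢ p0, p1
    [Ax] p0 ⊢ p0

Result: YES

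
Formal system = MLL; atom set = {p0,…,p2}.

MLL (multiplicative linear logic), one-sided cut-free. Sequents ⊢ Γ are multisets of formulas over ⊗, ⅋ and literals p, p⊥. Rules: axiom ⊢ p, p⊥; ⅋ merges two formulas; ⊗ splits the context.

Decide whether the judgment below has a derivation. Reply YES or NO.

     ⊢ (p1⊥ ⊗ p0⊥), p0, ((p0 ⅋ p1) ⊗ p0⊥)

Derivation (root first):
[⊗]  ⊢ (p1⊥ ⊗ p0⊥), p0, ((p0 ⅋ p1) ⊗ p0⊥)
  [⅋]  ⊢ (p1⊥ ⊗ p0⊥), (p0 ⅋ p1)
    [⊗]  ⊢ p1, p0, (p1⊥ ⊗ p0⊥)
      [Ax]  ⊢ p1, p1⊥
      [Ax]  ⊢ p0, p0⊥
  [Ax]  ⊢ p0, p0⊥

Result: YES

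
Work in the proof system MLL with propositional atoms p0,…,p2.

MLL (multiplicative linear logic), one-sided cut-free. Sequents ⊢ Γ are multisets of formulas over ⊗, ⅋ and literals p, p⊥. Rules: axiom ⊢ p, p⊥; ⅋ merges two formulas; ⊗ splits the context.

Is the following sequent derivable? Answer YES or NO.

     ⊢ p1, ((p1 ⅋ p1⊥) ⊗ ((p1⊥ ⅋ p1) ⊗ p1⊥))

Proof tree:
[⊗]  ⊢ p1, ((p1 ⅋ p1⊥) ⊗ ((p1⊥ ⅋ p1) ⊗ p1⊥))
  [⅋]  ⊢ (p1 ⅋ p1⊥)
    [Ax]  ⊢ p1, p1⊥
  [⊗]  ⊢ p1, ((p1⊥ ⅋ p1) ⊗ p1⊥)
    [⅋]  ⊢ (p1⊥ ⅋ p1)
      [Ax]  ⊢ p1, p1⊥
    [Ax]  ⊢ p1, p1⊥

Result: YES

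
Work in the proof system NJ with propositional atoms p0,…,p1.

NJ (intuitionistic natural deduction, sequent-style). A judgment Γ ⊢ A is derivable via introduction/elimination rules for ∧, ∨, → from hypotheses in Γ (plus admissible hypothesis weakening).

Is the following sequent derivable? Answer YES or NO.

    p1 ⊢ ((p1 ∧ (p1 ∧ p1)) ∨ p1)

Proof tree:
[∨I₁] p1 ⊢ ((p1 ∧ (p1 ∧ p1)) ∨ p1)
  [∧I] p1 ⊢ (p1 ∧ (p1 ∧ p1))
    [Ax] p1 ⊢ p1
    [∧I] p1 ⊢ (p1 ∧ p1)
      [Ax] p1 ⊢ p1
      [Wk] p1, p1 ⊢ p1
        [Ax] p1 ⊢ p1

Result: YES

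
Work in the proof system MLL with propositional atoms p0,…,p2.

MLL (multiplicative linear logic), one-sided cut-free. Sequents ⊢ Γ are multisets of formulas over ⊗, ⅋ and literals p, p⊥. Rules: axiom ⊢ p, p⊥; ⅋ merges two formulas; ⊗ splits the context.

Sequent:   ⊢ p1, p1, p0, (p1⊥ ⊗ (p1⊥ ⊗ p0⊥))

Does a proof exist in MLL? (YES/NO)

Proof tree:
[⊗]  ⊢ p1, p1, p0, (p1⊥ ⊗ (p1⊥ ⊗ p0⊥))
  [Ax]  ⊢ p1, p1⊥
  [⊗]  ⊢ p1, p0, (p1⊥ ⊗ p0⊥)
    [Ax]  ⊢ p1, p1⊥
    [Ax]  ⊢ p0, p0⊥

Result: YES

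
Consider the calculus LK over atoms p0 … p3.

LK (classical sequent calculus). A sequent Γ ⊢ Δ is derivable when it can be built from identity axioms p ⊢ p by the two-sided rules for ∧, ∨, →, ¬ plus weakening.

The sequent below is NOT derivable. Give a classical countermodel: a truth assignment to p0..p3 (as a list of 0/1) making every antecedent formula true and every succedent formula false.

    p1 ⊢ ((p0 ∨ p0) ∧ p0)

Enumerate valuations to refute Γ ⊢ Δ:
  v=0000: Γ:[p1=F] Δ:[((p0 ∨ p0) ∧ p0)=F] refutes=False
  v=0001: Γ:[p1=F] Δ:[((p0 ∨ p0) ∧ p0)=F] refutes=False
  v=0010: Γ:[p1=F] Δ:[((p0 ∨ p0) ∧ p0)=F] refutes=False
  v=0011: Γ:[p1=F] Δ:[((p0 ∨ p0) ∧ p0)=F] refutes=False
  v=0100: Γ:[p1=T] Δ:[((p0 ∨ p0) ∧ p0)=F] refutes=True  ← countermodel

Result: [0, 1, 0, 0]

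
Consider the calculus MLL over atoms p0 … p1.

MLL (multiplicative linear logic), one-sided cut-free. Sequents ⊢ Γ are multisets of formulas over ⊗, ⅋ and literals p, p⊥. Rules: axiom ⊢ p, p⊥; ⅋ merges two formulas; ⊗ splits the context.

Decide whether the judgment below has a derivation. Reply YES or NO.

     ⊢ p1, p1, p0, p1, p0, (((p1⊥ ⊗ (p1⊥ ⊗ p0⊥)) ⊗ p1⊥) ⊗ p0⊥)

Derivation (root first):
[⊗]  ⊢ p1, p1, p0, p1, p0, (((p1⊥ ⊗ (p1⊥ ⊗ p0⊥)) ⊗ p1⊥) ⊗ p0⊥)
  [⊗]  ⊢ p1, p1, p0, p1, ((p1⊥ ⊗ (p1⊥ ⊗ p0⊥)) ⊗ p1⊥)
    [⊗]  ⊢ p1, p1, p0, (p1⊥ ⊗ (p1⊥ ⊗ p0⊥))
      [Ax]  ⊢ p1, p1⊥
      [⊗]  ⊢ p1, p0, (p1⊥ ⊗ p0⊥)
        [Ax]  ⊢ p1, p1⊥
        [Ax]  ⊢ p0, p0⊥
    [Ax]  ⊢ p1, p1⊥
  [Ax]  ⊢ p0, p0⊥

Result: YES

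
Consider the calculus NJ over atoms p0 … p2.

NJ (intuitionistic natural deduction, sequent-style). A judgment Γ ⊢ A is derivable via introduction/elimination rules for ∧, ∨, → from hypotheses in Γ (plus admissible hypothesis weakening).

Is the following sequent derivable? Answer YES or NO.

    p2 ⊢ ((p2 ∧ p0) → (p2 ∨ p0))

Proof tree:
[→I] p2 ⊢ ((p2 ∧ p0) → (p2 ∨ p0))
  [∨I₁] p2, (p2 ∧ p0) ⊢ (p2 ∨ p0)
    [Wk] p2, (p2 ∧ p0) ⊢ p2
      [Ax] p2 ⊢ p2

Result: YES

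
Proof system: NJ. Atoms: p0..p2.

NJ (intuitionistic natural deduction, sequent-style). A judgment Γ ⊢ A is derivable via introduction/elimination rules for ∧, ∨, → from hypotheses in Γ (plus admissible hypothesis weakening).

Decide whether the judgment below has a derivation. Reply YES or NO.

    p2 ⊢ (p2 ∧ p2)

Derivation (root first):
[∧I] p2 ⊢ (p2 ∧ p2)
  [Ax] p2 ⊢ p2
  [→E] p2 ⊢ p2
    [→I]  ⊢ (p2 → p2)
      [Ax] p2 ⊢ p2
    [Ax] p2 ⊢ p2

Result: YES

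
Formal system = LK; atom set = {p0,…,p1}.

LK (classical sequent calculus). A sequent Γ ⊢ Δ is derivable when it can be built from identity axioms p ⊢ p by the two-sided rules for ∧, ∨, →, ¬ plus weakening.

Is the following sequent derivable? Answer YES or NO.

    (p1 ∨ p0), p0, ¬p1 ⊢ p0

Proof tree:
[¬L] (p1 ∨ p0), p0, ¬p1 ⊢ p0
  [WL] (p1 ∨ p0), p0 ⊢ p1, p0
    [∨L] (p1 ∨ p0) ⊢ p1, p0
      [Ax] p1 ⊢ p1
      [Ax] p0 ⊢ p0

Result: YES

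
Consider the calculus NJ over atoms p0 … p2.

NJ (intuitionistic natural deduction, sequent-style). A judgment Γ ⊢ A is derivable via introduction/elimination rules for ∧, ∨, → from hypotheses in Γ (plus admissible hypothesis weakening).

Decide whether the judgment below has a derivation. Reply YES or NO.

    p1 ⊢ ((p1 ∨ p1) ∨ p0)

Derivation (root first):
[∨I₁] p1 ⊢ ((p1 ∨ p1) ∨ p0)
  [∨I₂] p1 ⊢ (p1 ∨ p1)
    [Ax] p1 ⊢ p1

Result: YES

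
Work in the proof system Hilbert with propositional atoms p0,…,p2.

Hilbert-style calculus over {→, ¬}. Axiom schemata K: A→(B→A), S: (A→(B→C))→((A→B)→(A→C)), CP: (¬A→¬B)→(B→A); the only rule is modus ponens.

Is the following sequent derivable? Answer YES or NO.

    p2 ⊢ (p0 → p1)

Truth-table refutation:
  v=000: Γ:[p2=F] Δ:[(p0 → p1)=T] refutes=False
  v=001: Γ:[p2=T] Δ:[(p0 → p1)=T] refutes=False
  v=010: Γ:[p2=F] Δ:[(p0 → p1)=T] refutes=False
  v=011: Γ:[p2=T] Δ:[(p0 → p1)=T] refutes=False
  v=100: Γ:[p2=F] Δ:[(p0 → p1)=F] refutes=False
  v=101: Γ:[p2=T] Δ:[(p0 → p1)=F] refutes=True  ← countermodel

Result: NO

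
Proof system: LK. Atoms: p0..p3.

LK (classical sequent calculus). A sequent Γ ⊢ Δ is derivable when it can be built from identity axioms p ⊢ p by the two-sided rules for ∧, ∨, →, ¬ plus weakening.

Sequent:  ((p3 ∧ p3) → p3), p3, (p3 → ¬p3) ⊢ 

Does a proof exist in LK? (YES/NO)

Derivation (root first):
[→L] ((p3 ∧ p3) → p3), p3, (p3 → ¬p3) ⊢ 
  [Ax] p3 ⊢ p3
  [¬L] p3, ((p3 ∧ p3) → p3), ¬p3 ⊢ 
    [→L] p3, ((p3 ∧ p3) → p3) ⊢ p3
      [∧R] p3 ⊢ (p3 ∧ p3)
        [Ax] p3 ⊢ p3
        [Ax] p3 ⊢ p3
      [Ax] p3 ⊢ p3

Result: YES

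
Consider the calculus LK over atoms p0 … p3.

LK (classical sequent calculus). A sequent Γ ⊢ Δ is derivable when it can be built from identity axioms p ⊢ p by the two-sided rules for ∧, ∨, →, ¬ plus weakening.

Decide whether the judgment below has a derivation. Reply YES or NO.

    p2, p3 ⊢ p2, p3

Derivation (root first):
[WR] p2, p3 ⊢ p2, p3
  [WL] p2, p3 ⊢ p2
    [Ax] p2 ⊢ p2

Result: YES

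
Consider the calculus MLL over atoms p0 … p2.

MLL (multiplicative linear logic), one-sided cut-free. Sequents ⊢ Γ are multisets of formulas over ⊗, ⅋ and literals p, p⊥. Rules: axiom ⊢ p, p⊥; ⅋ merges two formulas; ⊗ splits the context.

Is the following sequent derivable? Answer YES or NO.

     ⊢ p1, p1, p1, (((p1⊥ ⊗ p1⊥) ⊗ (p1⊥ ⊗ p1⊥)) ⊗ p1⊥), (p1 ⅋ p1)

Proof tree:
[⅋]  ⊢ p1, p1, p1, (((p1⊥ ⊗ p1⊥) ⊗ (p1⊥ ⊗ p1⊥)) ⊗ p1⊥), (p1 ⅋ p1)
  [⊗]  ⊢ p1, p1, p1, p1, p1, (((p1⊥ ⊗ p1⊥) ⊗ (p1⊥ ⊗ p1⊥)) ⊗ p1⊥)
    [⊗]  ⊢ p1, p1, p1, p1, ((p1⊥ ⊗ p1⊥) ⊗ (p1⊥ ⊗ p1⊥))
      [⊗]  ⊢ p1, p1, (p1⊥ ⊗ p1⊥)
        [Ax]  ⊢ p1, p1⊥
        [Ax]  ⊢ p1, p1⊥
      [⊗]  ⊢ p1, p1, (p1⊥ ⊗ p1⊥)
        [Ax]  ⊢ p1, p1⊥
        [Ax]  ⊢ p1, p1⊥
    [Ax]  ⊢ p1, p1⊥

Result: YES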